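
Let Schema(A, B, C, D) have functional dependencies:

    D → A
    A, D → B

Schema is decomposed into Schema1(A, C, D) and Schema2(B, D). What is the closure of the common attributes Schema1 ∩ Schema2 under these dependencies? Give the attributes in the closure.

Schema1 ∩ Schema2 = {D}.
D → A applies, adding A
A, D → B applies, adding B
Closure: {A, B, D}.

A, B, D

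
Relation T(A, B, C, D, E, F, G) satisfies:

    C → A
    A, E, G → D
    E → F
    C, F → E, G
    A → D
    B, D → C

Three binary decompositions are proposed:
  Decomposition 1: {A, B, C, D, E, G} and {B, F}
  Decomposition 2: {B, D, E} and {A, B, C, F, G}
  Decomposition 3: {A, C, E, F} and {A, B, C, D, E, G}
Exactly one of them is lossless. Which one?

Decomposition 3

Decomposition 1: common = {B}, closure = {B} → lossy.
Decomposition 2: common = {B}, closure = {B} → lossy.
Decomposition 3: common = {A, C, E}, closure = {A, C, D, E, F, G} → lossless.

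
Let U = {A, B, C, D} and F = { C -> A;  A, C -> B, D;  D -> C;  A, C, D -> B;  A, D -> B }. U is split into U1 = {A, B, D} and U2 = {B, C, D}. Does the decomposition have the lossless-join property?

Yes

Common attributes: U1 ∩ U2 = {B, D}.
Closure of {B, D}: D → C applies, adding C; C → A applies, adding A. So (B, D)⁺ = {A, B, C, D}.
This closure contains every attribute of U1, so U1 ∩ U2 → U1. The join is lossless.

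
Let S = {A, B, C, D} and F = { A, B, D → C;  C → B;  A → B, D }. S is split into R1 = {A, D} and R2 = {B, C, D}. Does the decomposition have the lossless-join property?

No

Common attributes: R1 ∩ R2 = {D}.
No dependency enlarges {D}, so (D)⁺ = {D}.
The closure contains neither all of R1 = {A, D} nor all of R2 = {B, C, D}, so the common attributes are not a superkey of either fragment. The join is lossy.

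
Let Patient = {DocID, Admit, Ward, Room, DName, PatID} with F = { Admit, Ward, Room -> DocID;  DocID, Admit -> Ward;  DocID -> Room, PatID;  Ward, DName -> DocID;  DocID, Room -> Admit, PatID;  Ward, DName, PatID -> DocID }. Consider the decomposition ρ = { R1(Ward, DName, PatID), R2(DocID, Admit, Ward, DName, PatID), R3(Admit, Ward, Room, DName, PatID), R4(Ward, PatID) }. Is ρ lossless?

Yes

Chase test. Columns are DocID, Admit, Ward, Room, DName, PatID; row i has aⱼ where attribute j ∈ Ri, else bᵢⱼ.
Initial tableau (one row per fragment):
  row 1: b11 b12 a3 b14 a5 a6
  row 2: a1 a2 a3 b24 a5 a6
  row 3: b31 a2 a3 a4 a5 a6
  row 4: b41 b42 a3 b44 b45 a6
Rows 1 and 2 agree on Ward, DName; apply Ward, DName→DocID and equate their DocID entries.
Rows 1 and 3 agree on Ward, DName; apply Ward, DName→DocID and equate their DocID entries.
Rows 1 and 2 agree on DocID; apply DocID→Room, PatID and equate their Room, PatID entries.
Rows 1 and 3 agree on DocID; apply DocID→Room, PatID and equate their Room, PatID entries.
Rows 1 and 2 agree on DocID, Room; apply DocID, Room→Admit, PatID and equate their Admit, PatID entries.
Row 1 is now all distinguished symbols — the join is lossless.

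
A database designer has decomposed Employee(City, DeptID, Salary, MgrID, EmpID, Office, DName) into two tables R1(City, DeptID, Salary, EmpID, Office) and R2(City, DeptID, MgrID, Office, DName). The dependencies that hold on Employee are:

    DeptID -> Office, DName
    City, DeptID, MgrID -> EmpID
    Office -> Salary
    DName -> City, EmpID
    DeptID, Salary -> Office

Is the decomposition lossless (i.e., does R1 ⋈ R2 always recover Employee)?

Yes

Common attributes: R1 ∩ R2 = {City, DeptID, Office}.
Closure of {City, DeptID, Office}: DeptID → Office, DName applies, adding DName; Office → Salary applies, adding Salary; DName → City, EmpID applies, adding EmpID. So (City, DeptID, Office)⁺ = {City, DeptID, Salary, EmpID, Office, DName}.
This closure contains every attribute of R1, so R1 ∩ R2 → R1. The join is lossless.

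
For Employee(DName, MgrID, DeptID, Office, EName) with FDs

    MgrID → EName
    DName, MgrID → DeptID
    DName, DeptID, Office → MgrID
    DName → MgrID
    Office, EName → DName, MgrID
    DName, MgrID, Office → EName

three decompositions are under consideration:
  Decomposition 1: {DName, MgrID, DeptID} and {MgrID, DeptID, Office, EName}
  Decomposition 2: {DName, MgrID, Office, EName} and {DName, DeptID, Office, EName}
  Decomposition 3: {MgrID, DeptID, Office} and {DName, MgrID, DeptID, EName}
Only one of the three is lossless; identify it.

Decomposition 2

Decomposition 1: common = {MgrID, DeptID}, closure = {MgrID, DeptID, EName} → lossy.
Decomposition 2: common = {DName, Office, EName}, closure = {DName, MgrID, DeptID, Office, EName} → lossless.
Decomposition 3: common = {MgrID, DeptID}, closure = {MgrID, DeptID, EName} → lossy.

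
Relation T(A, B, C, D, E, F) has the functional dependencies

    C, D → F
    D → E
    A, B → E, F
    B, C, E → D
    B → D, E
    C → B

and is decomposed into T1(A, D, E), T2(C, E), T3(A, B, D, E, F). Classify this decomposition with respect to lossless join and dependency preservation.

Lossless test (chase): applying each FD to every pair of rows produces no changes in the tableau, so no row becomes fully distinguished — the join is lossy.
Dependency preservation: the restricted closure of {C, D} across the fragments never reaches {F}, so C, D → F cannot be enforced without a join — not preserved.

lossy and not dependency-preserving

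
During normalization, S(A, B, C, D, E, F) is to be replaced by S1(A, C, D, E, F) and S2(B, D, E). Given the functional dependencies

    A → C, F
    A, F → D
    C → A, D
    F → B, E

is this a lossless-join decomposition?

No

Common attributes: S1 ∩ S2 = {D, E}.
No dependency enlarges {D, E}, so (D, E)⁺ = {D, E}.
The closure contains neither all of S1 = {A, C, D, E, F} nor all of S2 = {B, D, E}, so the common attributes are not a superkey of either fragment. The join is lossy.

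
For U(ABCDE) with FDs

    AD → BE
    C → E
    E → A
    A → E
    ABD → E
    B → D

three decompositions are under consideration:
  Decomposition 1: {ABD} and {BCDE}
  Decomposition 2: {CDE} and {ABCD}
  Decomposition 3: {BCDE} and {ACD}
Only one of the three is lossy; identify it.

Decomposition 1: common = {BD}, closure = {BD} → lossy.
Decomposition 2: common = {CD}, closure = {ABCDE} → lossless.
Decomposition 3: common = {CD}, closure = {ABCDE} → lossless.

Decomposition 1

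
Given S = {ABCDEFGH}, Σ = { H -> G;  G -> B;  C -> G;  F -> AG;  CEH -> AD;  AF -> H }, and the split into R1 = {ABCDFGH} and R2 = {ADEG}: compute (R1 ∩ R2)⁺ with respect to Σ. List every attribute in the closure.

R1 ∩ R2 = {ADG}.
G → B applies, adding B
Closure: {ABDG}.

ABDG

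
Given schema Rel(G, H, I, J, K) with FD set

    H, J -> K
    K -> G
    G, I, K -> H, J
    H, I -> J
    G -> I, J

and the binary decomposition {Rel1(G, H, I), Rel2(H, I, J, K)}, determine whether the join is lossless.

Common attributes: Rel1 ∩ Rel2 = {H, I}.
Closure of {H, I}: H, I → J applies, adding J; H, J → K applies, adding K; K → G applies, adding G. So (H, I)⁺ = {G, H, I, J, K}.
This closure contains every attribute of Rel1, so Rel1 ∩ Rel2 → Rel1. The join is lossless.

Yes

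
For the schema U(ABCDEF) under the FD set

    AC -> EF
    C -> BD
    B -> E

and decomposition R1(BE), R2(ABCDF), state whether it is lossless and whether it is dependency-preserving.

lossless and dependency-preserving

Lossless test: (B)⁺ = {BE}, which contains all of one fragment — lossless.
Dependency preservation: AC → EF is not contained in any single fragment, but the restricted closure of its left-hand side across the fragments still reaches the right-hand side; the remaining FDs each lie inside some fragment. All dependencies are preserved.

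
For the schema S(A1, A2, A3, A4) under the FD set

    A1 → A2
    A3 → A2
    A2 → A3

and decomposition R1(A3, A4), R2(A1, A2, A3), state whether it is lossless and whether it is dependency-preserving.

Lossless test: (A3)⁺ = {A2, A3}, which is a superkey of neither fragment — lossy.
Dependency preservation: every FD's attributes lie within a single fragment, so each can be enforced locally — preserved.

lossy but dependency-preserving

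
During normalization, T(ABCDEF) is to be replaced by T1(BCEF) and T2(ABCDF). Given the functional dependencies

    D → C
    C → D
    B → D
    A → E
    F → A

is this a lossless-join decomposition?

Common attributes: T1 ∩ T2 = {BCF}.
Closure of {BCF}: C → D applies, adding D; F → A applies, adding A; A → E applies, adding E. So (BCF)⁺ = {ABCDEF}.
This closure contains every attribute of T1, so T1 ∩ T2 → T1. The join is lossless.

Yes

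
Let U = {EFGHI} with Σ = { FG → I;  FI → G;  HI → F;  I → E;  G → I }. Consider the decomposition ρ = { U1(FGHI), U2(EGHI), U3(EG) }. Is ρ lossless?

Chase test. Columns are EFGHI; row i has aⱼ where attribute j ∈ Ui, else bᵢⱼ.
Initial tableau (one row per fragment):
  row 1: b11 a2 a3 a4 a5
  row 2: a1 b22 a3 a4 a5
  row 3: a1 b32 a3 b34 b35
Rows 1 and 2 agree on HI; apply HI→F and equate their F entries.
Rows 1 and 2 agree on I; apply I→E and equate their E entries.
Rows 1 and 3 agree on G; apply G→I and equate their I entries.
Row 1 is now all distinguished symbols — the join is lossless.

Yes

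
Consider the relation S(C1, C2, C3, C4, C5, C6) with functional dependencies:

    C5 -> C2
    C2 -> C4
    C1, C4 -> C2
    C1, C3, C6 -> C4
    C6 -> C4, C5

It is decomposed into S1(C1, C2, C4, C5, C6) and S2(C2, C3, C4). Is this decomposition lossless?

No

Common attributes: S1 ∩ S2 = {C2, C4}.
No dependency enlarges {C2, C4}, so (C2, C4)⁺ = {C2, C4}.
The closure contains neither all of S1 = {C1, C2, C4, C5, C6} nor all of S2 = {C2, C3, C4}, so the common attributes are not a superkey of either fragment. The join is lossy.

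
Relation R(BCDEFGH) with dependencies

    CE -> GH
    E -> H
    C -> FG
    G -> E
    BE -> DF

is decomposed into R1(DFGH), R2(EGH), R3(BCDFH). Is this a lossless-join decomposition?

Chase test. Columns are BCDEFGH; row i has aⱼ where attribute j ∈ Ri, else bᵢⱼ.
Initial tableau (one row per fragment):
  row 1: b11 b12 a3 b14 a5 a6 a7
  row 2: b21 b22 b23 a4 b25 a6 a7
  row 3: a1 a2 a3 b34 a5 b36 a7
Rows 1 and 2 agree on G; apply G→E and equate their E entries.
No row becomes fully distinguished — the join is lossy.

No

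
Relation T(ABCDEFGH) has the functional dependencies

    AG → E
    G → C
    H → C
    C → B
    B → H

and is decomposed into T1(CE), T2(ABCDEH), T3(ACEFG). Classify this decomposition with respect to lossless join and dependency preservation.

Lossless test (chase): Rows 1 and 2 agree on C; apply C→B and equate their B entries. Rows 1 and 3 agree on C; apply C→B and equate their B entries. Rows 1 and 2 agree on B; apply B→H and equate their H entries. Rows 1 and 3 agree on B; apply B→H and equate their H entries. No row becomes fully distinguished — the join is lossy.
Dependency preservation: every FD's attributes lie within a single fragment, so each can be enforced locally — preserved.

lossy but dependency-preserving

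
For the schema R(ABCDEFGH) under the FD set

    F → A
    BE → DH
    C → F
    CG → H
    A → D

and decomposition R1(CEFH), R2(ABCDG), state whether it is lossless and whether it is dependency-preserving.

lossy and not dependency-preserving

Lossless test: (C)⁺ = {ACDF}, which is a superkey of neither fragment — lossy.
Dependency preservation: the restricted closure of {F} across the fragments never reaches {A}, so F → A cannot be enforced without a join — not preserved.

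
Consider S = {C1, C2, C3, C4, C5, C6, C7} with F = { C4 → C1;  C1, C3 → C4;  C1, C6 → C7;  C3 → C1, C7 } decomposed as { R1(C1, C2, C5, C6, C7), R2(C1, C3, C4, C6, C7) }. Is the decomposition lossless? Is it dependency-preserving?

lossy but dependency-preserving

Lossless test: (C1, C6, C7)⁺ = {C1, C6, C7}, which is a superkey of neither fragment — lossy.
Dependency preservation: every FD's attributes lie within a single fragment, so each can be enforced locally — preserved.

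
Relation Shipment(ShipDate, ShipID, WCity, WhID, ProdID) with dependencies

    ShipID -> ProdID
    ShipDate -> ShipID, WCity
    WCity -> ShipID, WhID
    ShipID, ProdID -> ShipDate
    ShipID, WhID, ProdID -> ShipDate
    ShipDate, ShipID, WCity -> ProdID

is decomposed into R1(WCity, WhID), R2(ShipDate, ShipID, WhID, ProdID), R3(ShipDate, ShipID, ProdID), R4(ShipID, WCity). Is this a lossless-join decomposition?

Chase test. Columns are ShipDate, ShipID, WCity, WhID, ProdID; row i has aⱼ where attribute j ∈ Ri, else bᵢⱼ.
Initial tableau (one row per fragment):
  row 1: b11 b12 a3 a4 b15
  row 2: a1 a2 b23 a4 a5
  row 3: a1 a2 b33 b34 a5
  row 4: b41 a2 a3 b44 b45
Rows 2 and 4 agree on ShipID; apply ShipID→ProdID and equate their ProdID entries.
Rows 2 and 3 agree on ShipDate; apply ShipDate→ShipID, WCity and equate their ShipID, WCity entries.
Rows 1 and 4 agree on WCity; apply WCity→ShipID, WhID and equate their ShipID, WhID entries.
Rows 2 and 3 agree on WCity; apply WCity→ShipID, WhID and equate their ShipID, WhID entries.
Rows 2 and 4 agree on ShipID, ProdID; apply ShipID, ProdID→ShipDate and equate their ShipDate entries.
Rows 1 and 2 agree on ShipID; apply ShipID→ProdID and equate their ProdID entries.
Rows 2 and 4 agree on ShipDate; apply ShipDate→ShipID, WCity and equate their ShipID, WCity entries.
Rows 1 and 2 agree on ShipID, ProdID; apply ShipID, ProdID→ShipDate and equate their ShipDate entries.
Row 1 is now all distinguished symbols — the join is lossless.

Yes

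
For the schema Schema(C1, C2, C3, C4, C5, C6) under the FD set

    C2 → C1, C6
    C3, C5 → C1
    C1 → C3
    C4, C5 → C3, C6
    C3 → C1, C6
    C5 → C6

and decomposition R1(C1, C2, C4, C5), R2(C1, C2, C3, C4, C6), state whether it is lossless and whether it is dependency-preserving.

lossless but not dependency-preserving

Lossless test: (C1, C2, C4)⁺ = {C1, C2, C3, C4, C6}, which contains all of one fragment — lossless.
Dependency preservation: the restricted closure of {C5} across the fragments never reaches {C6}, so C5 → C6 cannot be enforced without a join — not preserved.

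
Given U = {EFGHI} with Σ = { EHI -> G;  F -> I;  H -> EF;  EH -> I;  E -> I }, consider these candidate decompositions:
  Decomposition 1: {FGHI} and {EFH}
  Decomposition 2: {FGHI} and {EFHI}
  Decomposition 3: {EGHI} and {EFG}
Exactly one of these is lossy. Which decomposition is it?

Decomposition 3

Decomposition 1: common = {FH}, closure = {EFGHI} → lossless.
Decomposition 2: common = {FHI}, closure = {EFGHI} → lossless.
Decomposition 3: common = {EG}, closure = {EGI} → lossy.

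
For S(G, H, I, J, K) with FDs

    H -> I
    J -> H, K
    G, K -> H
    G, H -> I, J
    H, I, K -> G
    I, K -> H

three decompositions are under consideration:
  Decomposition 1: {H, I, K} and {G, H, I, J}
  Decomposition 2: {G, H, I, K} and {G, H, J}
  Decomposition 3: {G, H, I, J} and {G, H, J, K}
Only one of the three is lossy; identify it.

Decomposition 1: common = {H, I}, closure = {H, I} → lossy.
Decomposition 2: common = {G, H}, closure = {G, H, I, J, K} → lossless.
Decomposition 3: common = {G, H, J}, closure = {G, H, I, J, K} → lossless.

Decomposition 1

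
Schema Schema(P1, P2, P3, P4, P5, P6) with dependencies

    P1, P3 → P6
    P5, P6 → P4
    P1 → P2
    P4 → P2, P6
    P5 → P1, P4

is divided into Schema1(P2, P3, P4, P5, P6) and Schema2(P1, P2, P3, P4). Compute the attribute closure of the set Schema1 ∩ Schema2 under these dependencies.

Schema1 ∩ Schema2 = {P2, P3, P4}.
P4 → P2, P6 applies, adding P6
Closure: {P2, P3, P4, P6}.

P2, P3, P4, P6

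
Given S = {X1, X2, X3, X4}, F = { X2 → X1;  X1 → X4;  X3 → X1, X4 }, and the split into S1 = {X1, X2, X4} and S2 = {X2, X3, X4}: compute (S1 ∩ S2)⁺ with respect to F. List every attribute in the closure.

S1 ∩ S2 = {X2, X4}.
X2 → X1 applies, adding X1
Closure: {X1, X2, X4}.

X1, X2, X4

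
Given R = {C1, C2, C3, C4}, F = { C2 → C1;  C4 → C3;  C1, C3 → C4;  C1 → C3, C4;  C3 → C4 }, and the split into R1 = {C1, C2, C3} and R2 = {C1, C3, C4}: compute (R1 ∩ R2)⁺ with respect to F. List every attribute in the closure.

C1, C3, C4

R1 ∩ R2 = {C1, C3}.
C1, C3 → C4 applies, adding C4
Closure: {C1, C3, C4}.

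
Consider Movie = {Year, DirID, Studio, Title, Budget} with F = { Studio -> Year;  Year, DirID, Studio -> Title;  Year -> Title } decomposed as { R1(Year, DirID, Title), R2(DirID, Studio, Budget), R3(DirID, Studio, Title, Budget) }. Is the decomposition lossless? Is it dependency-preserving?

lossy and not dependency-preserving

Lossless test (chase): Rows 2 and 3 agree on Studio; apply Studio→Year and equate their Year entries. Rows 2 and 3 agree on Year, DirID, Studio; apply Year, DirID, Studio→Title and equate their Title entries. No row becomes fully distinguished — the join is lossy.
Dependency preservation: the restricted closure of {Studio} across the fragments never reaches {Year}, so Studio → Year cannot be enforced without a join — not preserved.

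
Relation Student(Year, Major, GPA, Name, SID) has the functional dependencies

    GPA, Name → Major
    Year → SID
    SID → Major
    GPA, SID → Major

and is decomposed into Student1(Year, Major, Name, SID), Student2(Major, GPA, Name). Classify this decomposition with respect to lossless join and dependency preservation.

Lossless test: (Major, Name)⁺ = {Major, Name}, which is a superkey of neither fragment — lossy.
Dependency preservation: GPA, SID → Major is not contained in any single fragment, but the restricted closure of its left-hand side across the fragments still reaches the right-hand side; the remaining FDs each lie inside some fragment. All dependencies are preserved.

lossy but dependency-preserving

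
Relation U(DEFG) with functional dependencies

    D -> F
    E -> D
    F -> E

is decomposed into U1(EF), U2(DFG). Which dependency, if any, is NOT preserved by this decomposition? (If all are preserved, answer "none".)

D → F lies within U2.
E → D: restricted closure across fragments reaches D.
F → E lies within U1.
Every dependency is enforceable on the fragments, so the decomposition is dependency-preserving.

none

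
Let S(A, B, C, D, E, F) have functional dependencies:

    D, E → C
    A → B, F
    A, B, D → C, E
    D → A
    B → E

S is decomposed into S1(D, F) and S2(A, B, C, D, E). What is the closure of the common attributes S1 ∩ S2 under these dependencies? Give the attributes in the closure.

A, B, C, D, E, F

S1 ∩ S2 = {D}.
D → A applies, adding A
A → B, F applies, adding B, F
A, B, D → C, E applies, adding C, E
Closure: {A, B, C, D, E, F}.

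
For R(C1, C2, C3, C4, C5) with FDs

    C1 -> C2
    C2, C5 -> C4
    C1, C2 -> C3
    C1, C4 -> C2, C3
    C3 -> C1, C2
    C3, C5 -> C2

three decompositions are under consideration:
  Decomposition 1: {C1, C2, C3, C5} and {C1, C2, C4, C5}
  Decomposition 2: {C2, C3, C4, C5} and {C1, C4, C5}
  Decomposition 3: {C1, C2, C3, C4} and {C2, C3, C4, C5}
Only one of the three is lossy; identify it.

Decomposition 2

Decomposition 1: common = {C1, C2, C5}, closure = {C1, C2, C3, C4, C5} → lossless.
Decomposition 2: common = {C4, C5}, closure = {C4, C5} → lossy.
Decomposition 3: common = {C2, C3, C4}, closure = {C1, C2, C3, C4} → lossless.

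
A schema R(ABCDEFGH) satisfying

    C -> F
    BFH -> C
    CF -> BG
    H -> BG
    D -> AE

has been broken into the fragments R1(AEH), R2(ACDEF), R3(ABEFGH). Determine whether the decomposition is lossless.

No

Chase test. Columns are ABCDEFGH; row i has aⱼ where attribute j ∈ Ri, else bᵢⱼ.
Initial tableau (one row per fragment):
  row 1: a1 b12 b13 b14 a5 b16 b17 a8
  row 2: a1 b22 a3 a4 a5 a6 b27 b28
  row 3: a1 a2 b33 b34 a5 a6 a7 a8
Rows 1 and 3 agree on H; apply H→BG and equate their BG entries.
No row becomes fully distinguished — the join is lossy.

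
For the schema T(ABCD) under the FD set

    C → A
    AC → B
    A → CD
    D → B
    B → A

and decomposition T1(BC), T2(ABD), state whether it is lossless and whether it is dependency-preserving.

lossless and dependency-preserving

Lossless test: (B)⁺ = {ABCD}, which contains all of one fragment — lossless.
Dependency preservation: C → A; AC → B; A → CD are not contained in any single fragment, but the restricted closure of each left-hand side across the fragments still reaches the right-hand side; the remaining FDs each lie inside some fragment. All dependencies are preserved.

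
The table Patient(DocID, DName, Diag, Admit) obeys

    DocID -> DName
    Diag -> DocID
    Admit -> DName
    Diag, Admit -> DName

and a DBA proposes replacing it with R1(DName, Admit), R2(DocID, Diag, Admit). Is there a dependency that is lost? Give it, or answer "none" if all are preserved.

Check DocID → DName: no single fragment contains all of {DocID, DName}, and the restricted closure of {DocID} across the fragments never reaches {DName}.
Diag → DocID is preserved.
Admit → DName is preserved.
Diag, Admit → DName is preserved.

DocID -> DName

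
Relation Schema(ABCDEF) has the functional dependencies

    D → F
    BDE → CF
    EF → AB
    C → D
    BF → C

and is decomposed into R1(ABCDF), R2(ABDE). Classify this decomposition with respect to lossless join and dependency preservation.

lossless but not dependency-preserving

Lossless test: (ABD)⁺ = {ABCDF}, which contains all of one fragment — lossless.
Dependency preservation: the restricted closure of {EF} across the fragments never reaches {AB}, so EF → AB cannot be enforced without a join — not preserved.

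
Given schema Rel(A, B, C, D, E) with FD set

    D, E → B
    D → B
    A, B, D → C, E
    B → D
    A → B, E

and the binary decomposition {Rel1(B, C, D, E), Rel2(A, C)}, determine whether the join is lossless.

Common attributes: Rel1 ∩ Rel2 = {C}.
No dependency enlarges {C}, so (C)⁺ = {C}.
The closure contains neither all of Rel1 = {B, C, D, E} nor all of Rel2 = {A, C}, so the common attributes are not a superkey of either fragment. The join is lossy.

No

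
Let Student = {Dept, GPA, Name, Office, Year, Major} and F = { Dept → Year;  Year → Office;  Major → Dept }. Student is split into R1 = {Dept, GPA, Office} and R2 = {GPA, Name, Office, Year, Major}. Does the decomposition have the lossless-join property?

No

Common attributes: R1 ∩ R2 = {GPA, Office}.
No dependency enlarges {GPA, Office}, so (GPA, Office)⁺ = {GPA, Office}.
The closure contains neither all of R1 = {Dept, GPA, Office} nor all of R2 = {GPA, Name, Office, Year, Major}, so the common attributes are not a superkey of either fragment. The join is lossy.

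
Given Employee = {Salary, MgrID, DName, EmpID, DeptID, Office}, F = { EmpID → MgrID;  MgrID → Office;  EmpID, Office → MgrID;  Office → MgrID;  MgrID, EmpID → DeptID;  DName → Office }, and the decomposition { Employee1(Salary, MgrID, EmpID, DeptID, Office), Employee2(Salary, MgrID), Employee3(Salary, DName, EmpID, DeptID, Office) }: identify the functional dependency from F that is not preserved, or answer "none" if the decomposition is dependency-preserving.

none

EmpID → MgrID lies within Employee1.
MgrID → Office lies within Employee1.
EmpID, Office → MgrID lies within Employee1.
Office → MgrID lies within Employee1.
MgrID, EmpID → DeptID lies within Employee1.
DName → Office lies within Employee3.
Every dependency is enforceable on the fragments, so the decomposition is dependency-preserving.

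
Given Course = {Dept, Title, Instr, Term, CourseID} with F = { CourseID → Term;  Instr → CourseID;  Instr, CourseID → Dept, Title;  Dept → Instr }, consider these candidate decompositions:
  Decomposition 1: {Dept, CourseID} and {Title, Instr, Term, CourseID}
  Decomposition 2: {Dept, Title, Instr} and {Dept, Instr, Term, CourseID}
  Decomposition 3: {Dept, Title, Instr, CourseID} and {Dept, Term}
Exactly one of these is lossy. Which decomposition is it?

Decomposition 1

Decomposition 1: common = {CourseID}, closure = {Term, CourseID} → lossy.
Decomposition 2: common = {Dept, Instr}, closure = {Dept, Title, Instr, Term, CourseID} → lossless.
Decomposition 3: common = {Dept}, closure = {Dept, Title, Instr, Term, CourseID} → lossless.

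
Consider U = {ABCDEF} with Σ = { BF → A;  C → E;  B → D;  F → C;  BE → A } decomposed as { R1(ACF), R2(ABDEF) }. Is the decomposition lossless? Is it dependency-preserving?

Lossless test: (AF)⁺ = {ACEF}, which contains all of one fragment — lossless.
Dependency preservation: the restricted closure of {C} across the fragments never reaches {E}, so C → E cannot be enforced without a join — not preserved.

lossless but not dependency-preserving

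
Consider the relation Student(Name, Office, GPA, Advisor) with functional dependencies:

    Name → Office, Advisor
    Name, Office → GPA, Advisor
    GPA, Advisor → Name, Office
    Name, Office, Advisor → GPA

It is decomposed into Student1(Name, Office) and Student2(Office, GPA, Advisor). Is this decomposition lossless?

Common attributes: Student1 ∩ Student2 = {Office}.
No dependency enlarges {Office}, so (Office)⁺ = {Office}.
The closure contains neither all of Student1 = {Name, Office} nor all of Student2 = {Office, GPA, Advisor}, so the common attributes are not a superkey of either fragment. The join is lossy.

No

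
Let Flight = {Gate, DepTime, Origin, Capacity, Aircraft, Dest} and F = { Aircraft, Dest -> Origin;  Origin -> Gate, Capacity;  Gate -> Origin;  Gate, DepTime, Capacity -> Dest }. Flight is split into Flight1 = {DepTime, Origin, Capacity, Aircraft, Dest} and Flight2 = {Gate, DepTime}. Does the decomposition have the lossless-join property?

Common attributes: Flight1 ∩ Flight2 = {DepTime}.
No dependency enlarges {DepTime}, so (DepTime)⁺ = {DepTime}.
The closure contains neither all of Flight1 = {DepTime, Origin, Capacity, Aircraft, Dest} nor all of Flight2 = {Gate, DepTime}, so the common attributes are not a superkey of either fragment. The join is lossy.

No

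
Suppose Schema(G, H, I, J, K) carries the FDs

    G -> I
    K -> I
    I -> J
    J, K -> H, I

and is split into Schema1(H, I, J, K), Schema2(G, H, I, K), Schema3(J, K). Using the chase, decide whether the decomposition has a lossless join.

Chase test. Columns are G, H, I, J, K; row i has aⱼ where attribute j ∈ Schemai, else bᵢⱼ.
Initial tableau (one row per fragment):
  row 1: b11 a2 a3 a4 a5
  row 2: a1 a2 a3 b24 a5
  row 3: b31 b32 b33 a4 a5
Rows 1 and 3 agree on K; apply K→I and equate their I entries.
Rows 1 and 2 agree on I; apply I→J and equate their J entries.
Rows 1 and 3 agree on J, K; apply J, K→H, I and equate their H, I entries.
Row 2 is now all distinguished symbols — the join is lossless.

Yes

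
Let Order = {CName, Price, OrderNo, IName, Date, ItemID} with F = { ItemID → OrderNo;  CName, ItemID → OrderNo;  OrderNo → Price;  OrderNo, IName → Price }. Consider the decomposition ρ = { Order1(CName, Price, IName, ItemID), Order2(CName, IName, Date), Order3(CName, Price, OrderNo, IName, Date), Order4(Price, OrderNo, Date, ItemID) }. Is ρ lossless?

Chase test. Columns are CName, Price, OrderNo, IName, Date, ItemID; row i has aⱼ where attribute j ∈ Orderi, else bᵢⱼ.
Initial tableau (one row per fragment):
  row 1: a1 a2 b13 a4 b15 a6
  row 2: a1 b22 b23 a4 a5 b26
  row 3: a1 a2 a3 a4 a5 b36
  row 4: b41 a2 a3 b44 a5 a6
Rows 1 and 4 agree on ItemID; apply ItemID→OrderNo and equate their OrderNo entries.
No row becomes fully distinguished — the join is lossy.

No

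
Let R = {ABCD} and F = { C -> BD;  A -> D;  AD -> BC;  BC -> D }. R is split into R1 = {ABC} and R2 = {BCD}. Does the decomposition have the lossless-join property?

Yes

Common attributes: R1 ∩ R2 = {BC}.
Closure of {BC}: C → BD applies, adding D. So (BC)⁺ = {BCD}.
This closure contains every attribute of R2, so R1 ∩ R2 → R2. The join is lossless.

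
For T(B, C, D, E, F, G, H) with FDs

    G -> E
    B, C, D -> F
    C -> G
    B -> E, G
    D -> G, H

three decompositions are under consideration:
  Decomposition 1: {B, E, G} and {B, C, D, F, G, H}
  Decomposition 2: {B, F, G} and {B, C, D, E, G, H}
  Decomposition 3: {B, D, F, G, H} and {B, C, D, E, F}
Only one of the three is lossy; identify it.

Decomposition 1: common = {B, G}, closure = {B, E, G} → lossless.
Decomposition 2: common = {B, G}, closure = {B, E, G} → lossy.
Decomposition 3: common = {B, D, F}, closure = {B, D, E, F, G, H} → lossless.

Decomposition 2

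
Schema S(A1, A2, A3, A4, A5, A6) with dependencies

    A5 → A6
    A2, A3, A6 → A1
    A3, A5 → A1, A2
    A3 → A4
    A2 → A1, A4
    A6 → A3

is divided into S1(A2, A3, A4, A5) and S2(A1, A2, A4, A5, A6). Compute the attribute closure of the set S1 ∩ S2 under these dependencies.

A1, A2, A3, A4, A5, A6

S1 ∩ S2 = {A2, A4, A5}.
A5 → A6 applies, adding A6
A2 → A1, A4 applies, adding A1
A6 → A3 applies, adding A3
Closure: {A1, A2, A3, A4, A5, A6}.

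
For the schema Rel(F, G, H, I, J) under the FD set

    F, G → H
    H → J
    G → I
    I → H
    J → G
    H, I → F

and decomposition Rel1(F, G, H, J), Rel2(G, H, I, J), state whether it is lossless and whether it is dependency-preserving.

lossless and dependency-preserving

Lossless test: (G, H, J)⁺ = {F, G, H, I, J}, which contains all of one fragment — lossless.
Dependency preservation: H, I → F is not contained in any single fragment, but the restricted closure of its left-hand side across the fragments still reaches the right-hand side; the remaining FDs each lie inside some fragment. All dependencies are preserved.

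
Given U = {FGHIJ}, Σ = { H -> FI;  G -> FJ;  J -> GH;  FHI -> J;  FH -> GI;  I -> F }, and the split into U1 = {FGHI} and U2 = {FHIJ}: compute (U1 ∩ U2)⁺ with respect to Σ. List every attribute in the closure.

FGHIJ

U1 ∩ U2 = {FHI}.
FHI → J applies, adding J
FH → GI applies, adding G
Closure: {FGHIJ}.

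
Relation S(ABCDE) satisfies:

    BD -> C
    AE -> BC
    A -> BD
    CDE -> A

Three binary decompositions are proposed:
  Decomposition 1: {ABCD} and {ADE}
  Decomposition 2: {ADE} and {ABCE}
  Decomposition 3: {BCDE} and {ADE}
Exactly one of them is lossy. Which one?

Decomposition 3

Decomposition 1: common = {AD}, closure = {ABCD} → lossless.
Decomposition 2: common = {AE}, closure = {ABCDE} → lossless.
Decomposition 3: common = {DE}, closure = {DE} → lossy.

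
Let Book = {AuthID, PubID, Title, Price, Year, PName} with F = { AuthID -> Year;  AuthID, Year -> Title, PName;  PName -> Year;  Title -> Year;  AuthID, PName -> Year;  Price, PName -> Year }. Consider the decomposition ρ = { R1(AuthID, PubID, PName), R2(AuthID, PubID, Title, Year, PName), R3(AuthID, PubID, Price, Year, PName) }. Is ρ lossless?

Chase test. Columns are AuthID, PubID, Title, Price, Year, PName; row i has aⱼ where attribute j ∈ Ri, else bᵢⱼ.
Initial tableau (one row per fragment):
  row 1: a1 a2 b13 b14 b15 a6
  row 2: a1 a2 a3 b24 a5 a6
  row 3: a1 a2 b33 a4 a5 a6
Rows 1 and 2 agree on AuthID; apply AuthID→Year and equate their Year entries.
Rows 1 and 2 agree on AuthID, Year; apply AuthID, Year→Title, PName and equate their Title, PName entries.
Rows 1 and 3 agree on AuthID, Year; apply AuthID, Year→Title, PName and equate their Title, PName entries.
Row 3 is now all distinguished symbols — the join is lossless.

Yes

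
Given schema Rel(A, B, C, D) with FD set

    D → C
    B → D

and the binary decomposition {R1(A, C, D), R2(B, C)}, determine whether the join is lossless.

No

Common attributes: R1 ∩ R2 = {C}.
No dependency enlarges {C}, so (C)⁺ = {C}.
The closure contains neither all of R1 = {A, C, D} nor all of R2 = {B, C}, so the common attributes are not a superkey of either fragment. The join is lossy.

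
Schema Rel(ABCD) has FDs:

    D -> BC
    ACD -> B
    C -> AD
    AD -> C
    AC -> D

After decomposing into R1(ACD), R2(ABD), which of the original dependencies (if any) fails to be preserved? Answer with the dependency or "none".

none

D → BC: restricted closure across fragments reaches BC.
ACD → B: restricted closure across fragments reaches B.
C → AD lies within R1.
AD → C lies within R1.
AC → D lies within R1.
Every dependency is enforceable on the fragments, so the decomposition is dependency-preserving.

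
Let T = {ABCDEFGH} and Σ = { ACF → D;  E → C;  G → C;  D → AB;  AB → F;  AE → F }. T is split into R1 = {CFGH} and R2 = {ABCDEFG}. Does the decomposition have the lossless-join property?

Common attributes: R1 ∩ R2 = {CFG}.
No dependency enlarges {CFG}, so (CFG)⁺ = {CFG}.
The closure contains neither all of R1 = {CFGH} nor all of R2 = {ABCDEFG}, so the common attributes are not a superkey of either fragment. The join is lossy.

No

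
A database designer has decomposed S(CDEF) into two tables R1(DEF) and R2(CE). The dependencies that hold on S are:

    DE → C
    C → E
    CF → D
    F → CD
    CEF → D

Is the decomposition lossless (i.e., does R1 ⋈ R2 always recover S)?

Common attributes: R1 ∩ R2 = {E}.
No dependency enlarges {E}, so (E)⁺ = {E}.
The closure contains neither all of R1 = {DEF} nor all of R2 = {CE}, so the common attributes are not a superkey of either fragment. The join is lossy.

No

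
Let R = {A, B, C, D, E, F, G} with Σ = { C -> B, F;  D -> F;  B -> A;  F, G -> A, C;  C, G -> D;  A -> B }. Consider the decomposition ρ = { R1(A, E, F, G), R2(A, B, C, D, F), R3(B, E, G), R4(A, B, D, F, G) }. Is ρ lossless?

Chase test. Columns are A, B, C, D, E, F, G; row i has aⱼ where attribute j ∈ Ri, else bᵢⱼ.
Initial tableau (one row per fragment):
  row 1: a1 b12 b13 b14 a5 a6 a7
  row 2: a1 a2 a3 a4 b25 a6 b27
  row 3: b31 a2 b33 b34 a5 b36 a7
  row 4: a1 a2 b43 a4 b45 a6 a7
Rows 2 and 3 agree on B; apply B→A and equate their A entries.
Rows 1 and 4 agree on F, G; apply F, G→A, C and equate their A, C entries.
Rows 1 and 4 agree on C, G; apply C, G→D and equate their D entries.
Rows 1 and 2 agree on A; apply A→B and equate their B entries.
No row becomes fully distinguished — the join is lossy.

No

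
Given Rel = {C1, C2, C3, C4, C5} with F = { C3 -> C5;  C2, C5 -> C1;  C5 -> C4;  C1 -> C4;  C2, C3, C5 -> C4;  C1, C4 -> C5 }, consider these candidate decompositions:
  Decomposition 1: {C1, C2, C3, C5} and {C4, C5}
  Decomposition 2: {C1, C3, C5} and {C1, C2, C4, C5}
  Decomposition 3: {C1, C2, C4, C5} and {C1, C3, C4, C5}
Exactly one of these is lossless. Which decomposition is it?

Decomposition 1

Decomposition 1: common = {C5}, closure = {C4, C5} → lossless.
Decomposition 2: common = {C1, C5}, closure = {C1, C4, C5} → lossy.
Decomposition 3: common = {C1, C4, C5}, closure = {C1, C4, C5} → lossy.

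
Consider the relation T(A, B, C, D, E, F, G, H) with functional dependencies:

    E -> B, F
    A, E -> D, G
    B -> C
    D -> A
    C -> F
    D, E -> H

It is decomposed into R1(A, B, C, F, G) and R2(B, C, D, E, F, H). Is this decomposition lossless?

Common attributes: R1 ∩ R2 = {B, C, F}.
No dependency enlarges {B, C, F}, so (B, C, F)⁺ = {B, C, F}.
The closure contains neither all of R1 = {A, B, C, F, G} nor all of R2 = {B, C, D, E, F, H}, so the common attributes are not a superkey of either fragment. The join is lossy.

No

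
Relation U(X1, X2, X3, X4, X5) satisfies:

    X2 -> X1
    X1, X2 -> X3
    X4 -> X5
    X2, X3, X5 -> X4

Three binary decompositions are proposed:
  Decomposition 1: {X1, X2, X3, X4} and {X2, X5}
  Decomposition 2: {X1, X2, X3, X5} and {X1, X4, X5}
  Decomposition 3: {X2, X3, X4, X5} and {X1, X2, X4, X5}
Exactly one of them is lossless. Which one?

Decomposition 3

Decomposition 1: common = {X2}, closure = {X1, X2, X3} → lossy.
Decomposition 2: common = {X1, X5}, closure = {X1, X5} → lossy.
Decomposition 3: common = {X2, X4, X5}, closure = {X1, X2, X3, X4, X5} → lossless.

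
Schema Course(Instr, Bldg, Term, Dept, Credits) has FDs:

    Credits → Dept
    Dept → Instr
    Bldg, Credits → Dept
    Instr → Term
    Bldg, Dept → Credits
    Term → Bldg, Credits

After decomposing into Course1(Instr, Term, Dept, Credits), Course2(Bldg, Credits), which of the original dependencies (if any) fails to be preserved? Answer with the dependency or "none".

Credits → Dept lies within Course1.
Dept → Instr lies within Course1.
Bldg, Credits → Dept: restricted closure across fragments reaches Dept.
Instr → Term lies within Course1.
Bldg, Dept → Credits: restricted closure across fragments reaches Credits.
Term → Bldg, Credits: restricted closure across fragments reaches Bldg, Credits.
Every dependency is enforceable on the fragments, so the decomposition is dependency-preserving.

none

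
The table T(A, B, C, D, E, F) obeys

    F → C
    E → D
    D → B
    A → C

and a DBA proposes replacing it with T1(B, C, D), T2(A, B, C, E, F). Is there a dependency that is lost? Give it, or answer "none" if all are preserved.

E → D

Check E → D: no single fragment contains all of {D, E}, and the restricted closure of {E} across the fragments never reaches {D}.
F → C is preserved.
D → B is preserved.
A → C is preserved.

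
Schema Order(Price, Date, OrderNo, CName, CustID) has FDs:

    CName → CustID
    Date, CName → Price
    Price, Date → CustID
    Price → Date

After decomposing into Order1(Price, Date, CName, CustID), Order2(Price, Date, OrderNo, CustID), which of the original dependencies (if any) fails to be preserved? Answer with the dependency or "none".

CName → CustID lies within Order1.
Date, CName → Price lies within Order1.
Price, Date → CustID lies within Order1.
Price → Date lies within Order1.
Every dependency is enforceable on the fragments, so the decomposition is dependency-preserving.

none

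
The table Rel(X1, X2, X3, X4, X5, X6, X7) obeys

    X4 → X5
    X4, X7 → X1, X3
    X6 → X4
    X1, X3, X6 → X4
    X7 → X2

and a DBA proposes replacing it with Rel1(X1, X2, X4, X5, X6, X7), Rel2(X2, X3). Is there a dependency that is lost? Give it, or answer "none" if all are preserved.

X4, X7 → X1, X3

Check X4, X7 → X1, X3: no single fragment contains all of {X1, X3, X4, X7}, and the restricted closure of {X4, X7} across the fragments never reaches {X1, X3}.
X4 → X5 is preserved.
X6 → X4 is preserved.
X1, X3, X6 → X4 is preserved.
X7 → X2 is preserved.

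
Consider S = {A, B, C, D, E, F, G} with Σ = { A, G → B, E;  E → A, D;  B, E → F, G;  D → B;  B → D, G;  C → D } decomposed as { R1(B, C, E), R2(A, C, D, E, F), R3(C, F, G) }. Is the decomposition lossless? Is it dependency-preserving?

lossless but not dependency-preserving

Lossless test (chase): Rows 1 and 2 agree on E; apply E→A, D and equate their A, D entries. Rows 1 and 2 agree on D; apply D→B and equate their B entries. Rows 1 and 2 agree on B; apply B→D, G and equate their D, G entries. Rows 1 and 3 agree on C; apply C→D and equate their D entries. Rows 1 and 2 agree on B, E; apply B, E→F, G and equate their F, G entries. Rows 1 and 3 agree on D; apply D→B and equate their B entries. Rows 1 and 3 agree on B; apply B→D, G and equate their D, G entries. Row 1 is now all distinguished symbols — the join is lossless.
Dependency preservation: the restricted closure of {A, G} across the fragments never reaches {B, E}, so A, G → B, E cannot be enforced without a join — not preserved.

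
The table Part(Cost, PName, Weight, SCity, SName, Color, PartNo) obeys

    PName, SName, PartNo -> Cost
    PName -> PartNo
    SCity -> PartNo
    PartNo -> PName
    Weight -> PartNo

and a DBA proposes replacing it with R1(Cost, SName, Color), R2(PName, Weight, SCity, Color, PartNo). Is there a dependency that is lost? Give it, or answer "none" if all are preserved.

PName, SName, PartNo -> Cost

Check PName, SName, PartNo → Cost: no single fragment contains all of {Cost, PName, SName, PartNo}, and the restricted closure of {PName, SName, PartNo} across the fragments never reaches {Cost}.
PName → PartNo is preserved.
SCity → PartNo is preserved.
PartNo → PName is preserved.
Weight → PartNo is preserved.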